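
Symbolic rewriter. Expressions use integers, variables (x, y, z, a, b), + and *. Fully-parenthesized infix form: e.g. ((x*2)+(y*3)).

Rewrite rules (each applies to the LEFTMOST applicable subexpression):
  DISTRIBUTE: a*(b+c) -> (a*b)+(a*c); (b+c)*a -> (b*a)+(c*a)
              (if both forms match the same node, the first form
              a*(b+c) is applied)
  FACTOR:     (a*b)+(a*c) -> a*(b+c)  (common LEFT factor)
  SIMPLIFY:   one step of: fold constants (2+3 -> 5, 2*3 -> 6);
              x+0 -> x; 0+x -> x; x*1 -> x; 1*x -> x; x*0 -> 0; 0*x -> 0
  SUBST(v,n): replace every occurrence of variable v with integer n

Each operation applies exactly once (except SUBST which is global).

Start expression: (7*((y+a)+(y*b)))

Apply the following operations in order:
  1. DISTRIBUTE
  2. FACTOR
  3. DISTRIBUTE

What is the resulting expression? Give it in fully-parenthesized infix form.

Answer: ((7*(y+a))+(7*(y*b)))

Derivation:
Start: (7*((y+a)+(y*b)))
Apply DISTRIBUTE at root (target: (7*((y+a)+(y*b)))): (7*((y+a)+(y*b))) -> ((7*(y+a))+(7*(y*b)))
Apply FACTOR at root (target: ((7*(y+a))+(7*(y*b)))): ((7*(y+a))+(7*(y*b))) -> (7*((y+a)+(y*b)))
Apply DISTRIBUTE at root (target: (7*((y+a)+(y*b)))): (7*((y+a)+(y*b))) -> ((7*(y+a))+(7*(y*b)))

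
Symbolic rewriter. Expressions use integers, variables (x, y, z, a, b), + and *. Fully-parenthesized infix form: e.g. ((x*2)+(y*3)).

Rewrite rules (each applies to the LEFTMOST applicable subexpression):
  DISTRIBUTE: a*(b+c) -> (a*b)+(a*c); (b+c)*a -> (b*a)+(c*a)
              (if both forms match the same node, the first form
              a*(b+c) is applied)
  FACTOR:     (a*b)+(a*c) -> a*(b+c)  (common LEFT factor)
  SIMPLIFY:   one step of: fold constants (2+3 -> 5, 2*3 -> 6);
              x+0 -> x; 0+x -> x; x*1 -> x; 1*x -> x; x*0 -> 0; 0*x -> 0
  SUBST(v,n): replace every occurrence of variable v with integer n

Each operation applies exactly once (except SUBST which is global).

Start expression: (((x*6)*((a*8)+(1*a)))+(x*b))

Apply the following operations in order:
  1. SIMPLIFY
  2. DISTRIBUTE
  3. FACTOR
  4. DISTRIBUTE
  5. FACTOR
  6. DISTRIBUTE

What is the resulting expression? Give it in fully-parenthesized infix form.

Answer: ((((x*6)*(a*8))+((x*6)*a))+(x*b))

Derivation:
Start: (((x*6)*((a*8)+(1*a)))+(x*b))
Apply SIMPLIFY at LRR (target: (1*a)): (((x*6)*((a*8)+(1*a)))+(x*b)) -> (((x*6)*((a*8)+a))+(x*b))
Apply DISTRIBUTE at L (target: ((x*6)*((a*8)+a))): (((x*6)*((a*8)+a))+(x*b)) -> ((((x*6)*(a*8))+((x*6)*a))+(x*b))
Apply FACTOR at L (target: (((x*6)*(a*8))+((x*6)*a))): ((((x*6)*(a*8))+((x*6)*a))+(x*b)) -> (((x*6)*((a*8)+a))+(x*b))
Apply DISTRIBUTE at L (target: ((x*6)*((a*8)+a))): (((x*6)*((a*8)+a))+(x*b)) -> ((((x*6)*(a*8))+((x*6)*a))+(x*b))
Apply FACTOR at L (target: (((x*6)*(a*8))+((x*6)*a))): ((((x*6)*(a*8))+((x*6)*a))+(x*b)) -> (((x*6)*((a*8)+a))+(x*b))
Apply DISTRIBUTE at L (target: ((x*6)*((a*8)+a))): (((x*6)*((a*8)+a))+(x*b)) -> ((((x*6)*(a*8))+((x*6)*a))+(x*b))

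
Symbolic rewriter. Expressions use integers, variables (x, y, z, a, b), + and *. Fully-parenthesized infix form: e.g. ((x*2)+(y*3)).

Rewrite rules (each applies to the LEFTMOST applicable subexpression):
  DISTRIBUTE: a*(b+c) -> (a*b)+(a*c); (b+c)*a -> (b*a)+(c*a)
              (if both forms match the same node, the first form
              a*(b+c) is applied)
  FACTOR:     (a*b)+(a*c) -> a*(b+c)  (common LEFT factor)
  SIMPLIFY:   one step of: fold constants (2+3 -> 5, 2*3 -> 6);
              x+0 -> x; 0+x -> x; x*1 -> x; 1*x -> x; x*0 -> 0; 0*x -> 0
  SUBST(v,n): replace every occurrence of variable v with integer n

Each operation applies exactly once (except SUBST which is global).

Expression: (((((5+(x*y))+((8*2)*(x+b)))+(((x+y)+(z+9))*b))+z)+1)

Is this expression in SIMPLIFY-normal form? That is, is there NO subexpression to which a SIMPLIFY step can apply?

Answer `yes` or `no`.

Expression: (((((5+(x*y))+((8*2)*(x+b)))+(((x+y)+(z+9))*b))+z)+1)
Scanning for simplifiable subexpressions (pre-order)...
  at root: (((((5+(x*y))+((8*2)*(x+b)))+(((x+y)+(z+9))*b))+z)+1) (not simplifiable)
  at L: ((((5+(x*y))+((8*2)*(x+b)))+(((x+y)+(z+9))*b))+z) (not simplifiable)
  at LL: (((5+(x*y))+((8*2)*(x+b)))+(((x+y)+(z+9))*b)) (not simplifiable)
  at LLL: ((5+(x*y))+((8*2)*(x+b))) (not simplifiable)
  at LLLL: (5+(x*y)) (not simplifiable)
  at LLLLR: (x*y) (not simplifiable)
  at LLLR: ((8*2)*(x+b)) (not simplifiable)
  at LLLRL: (8*2) (SIMPLIFIABLE)
  at LLLRR: (x+b) (not simplifiable)
  at LLR: (((x+y)+(z+9))*b) (not simplifiable)
  at LLRL: ((x+y)+(z+9)) (not simplifiable)
  at LLRLL: (x+y) (not simplifiable)
  at LLRLR: (z+9) (not simplifiable)
Found simplifiable subexpr at path LLLRL: (8*2)
One SIMPLIFY step would give: (((((5+(x*y))+(16*(x+b)))+(((x+y)+(z+9))*b))+z)+1)
-> NOT in normal form.

Answer: no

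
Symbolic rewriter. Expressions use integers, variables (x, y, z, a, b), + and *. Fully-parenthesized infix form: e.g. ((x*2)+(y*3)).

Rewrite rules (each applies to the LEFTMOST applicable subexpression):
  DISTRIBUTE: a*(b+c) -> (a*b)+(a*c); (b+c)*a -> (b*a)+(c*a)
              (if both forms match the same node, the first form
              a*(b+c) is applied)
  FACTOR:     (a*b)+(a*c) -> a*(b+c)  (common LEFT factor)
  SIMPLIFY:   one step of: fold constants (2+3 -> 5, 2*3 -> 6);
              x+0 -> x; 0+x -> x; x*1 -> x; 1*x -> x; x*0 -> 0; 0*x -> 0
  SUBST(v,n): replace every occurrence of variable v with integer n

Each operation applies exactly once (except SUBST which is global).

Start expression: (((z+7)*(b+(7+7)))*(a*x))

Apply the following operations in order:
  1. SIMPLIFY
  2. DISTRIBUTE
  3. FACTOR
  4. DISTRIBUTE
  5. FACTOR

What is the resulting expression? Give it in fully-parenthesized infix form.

Start: (((z+7)*(b+(7+7)))*(a*x))
Apply SIMPLIFY at LRR (target: (7+7)): (((z+7)*(b+(7+7)))*(a*x)) -> (((z+7)*(b+14))*(a*x))
Apply DISTRIBUTE at L (target: ((z+7)*(b+14))): (((z+7)*(b+14))*(a*x)) -> ((((z+7)*b)+((z+7)*14))*(a*x))
Apply FACTOR at L (target: (((z+7)*b)+((z+7)*14))): ((((z+7)*b)+((z+7)*14))*(a*x)) -> (((z+7)*(b+14))*(a*x))
Apply DISTRIBUTE at L (target: ((z+7)*(b+14))): (((z+7)*(b+14))*(a*x)) -> ((((z+7)*b)+((z+7)*14))*(a*x))
Apply FACTOR at L (target: (((z+7)*b)+((z+7)*14))): ((((z+7)*b)+((z+7)*14))*(a*x)) -> (((z+7)*(b+14))*(a*x))

Answer: (((z+7)*(b+14))*(a*x))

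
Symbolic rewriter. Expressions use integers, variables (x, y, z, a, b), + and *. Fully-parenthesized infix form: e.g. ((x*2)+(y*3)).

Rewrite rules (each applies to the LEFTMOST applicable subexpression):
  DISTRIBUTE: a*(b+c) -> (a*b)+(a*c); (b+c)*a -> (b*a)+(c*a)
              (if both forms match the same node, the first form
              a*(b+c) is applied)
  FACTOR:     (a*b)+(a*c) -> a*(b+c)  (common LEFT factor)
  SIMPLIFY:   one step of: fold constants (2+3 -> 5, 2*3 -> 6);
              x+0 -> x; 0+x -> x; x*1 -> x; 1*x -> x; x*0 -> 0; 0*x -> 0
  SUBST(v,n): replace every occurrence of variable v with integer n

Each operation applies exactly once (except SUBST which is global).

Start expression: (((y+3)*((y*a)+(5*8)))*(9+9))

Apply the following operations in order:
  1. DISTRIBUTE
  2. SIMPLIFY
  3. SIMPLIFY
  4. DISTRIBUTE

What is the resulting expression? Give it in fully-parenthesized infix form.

Answer: (((((y+3)*(y*a))+((y+3)*40))*9)+(((y+3)*((y*a)+40))*9))

Derivation:
Start: (((y+3)*((y*a)+(5*8)))*(9+9))
Apply DISTRIBUTE at root (target: (((y+3)*((y*a)+(5*8)))*(9+9))): (((y+3)*((y*a)+(5*8)))*(9+9)) -> ((((y+3)*((y*a)+(5*8)))*9)+(((y+3)*((y*a)+(5*8)))*9))
Apply SIMPLIFY at LLRR (target: (5*8)): ((((y+3)*((y*a)+(5*8)))*9)+(((y+3)*((y*a)+(5*8)))*9)) -> ((((y+3)*((y*a)+40))*9)+(((y+3)*((y*a)+(5*8)))*9))
Apply SIMPLIFY at RLRR (target: (5*8)): ((((y+3)*((y*a)+40))*9)+(((y+3)*((y*a)+(5*8)))*9)) -> ((((y+3)*((y*a)+40))*9)+(((y+3)*((y*a)+40))*9))
Apply DISTRIBUTE at LL (target: ((y+3)*((y*a)+40))): ((((y+3)*((y*a)+40))*9)+(((y+3)*((y*a)+40))*9)) -> (((((y+3)*(y*a))+((y+3)*40))*9)+(((y+3)*((y*a)+40))*9))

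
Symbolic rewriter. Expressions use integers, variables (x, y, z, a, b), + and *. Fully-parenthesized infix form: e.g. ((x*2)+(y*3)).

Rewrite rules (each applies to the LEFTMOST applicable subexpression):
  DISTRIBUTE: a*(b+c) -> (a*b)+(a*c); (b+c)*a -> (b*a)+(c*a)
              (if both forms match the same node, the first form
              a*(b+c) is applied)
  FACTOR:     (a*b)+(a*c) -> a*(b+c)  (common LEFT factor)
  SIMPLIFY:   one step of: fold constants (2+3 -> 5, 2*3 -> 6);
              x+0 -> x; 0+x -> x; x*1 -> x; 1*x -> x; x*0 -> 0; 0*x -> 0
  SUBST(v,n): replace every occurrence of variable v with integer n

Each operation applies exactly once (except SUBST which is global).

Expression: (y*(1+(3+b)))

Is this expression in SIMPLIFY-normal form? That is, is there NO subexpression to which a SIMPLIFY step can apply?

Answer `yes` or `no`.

Expression: (y*(1+(3+b)))
Scanning for simplifiable subexpressions (pre-order)...
  at root: (y*(1+(3+b))) (not simplifiable)
  at R: (1+(3+b)) (not simplifiable)
  at RR: (3+b) (not simplifiable)
Result: no simplifiable subexpression found -> normal form.

Answer: yes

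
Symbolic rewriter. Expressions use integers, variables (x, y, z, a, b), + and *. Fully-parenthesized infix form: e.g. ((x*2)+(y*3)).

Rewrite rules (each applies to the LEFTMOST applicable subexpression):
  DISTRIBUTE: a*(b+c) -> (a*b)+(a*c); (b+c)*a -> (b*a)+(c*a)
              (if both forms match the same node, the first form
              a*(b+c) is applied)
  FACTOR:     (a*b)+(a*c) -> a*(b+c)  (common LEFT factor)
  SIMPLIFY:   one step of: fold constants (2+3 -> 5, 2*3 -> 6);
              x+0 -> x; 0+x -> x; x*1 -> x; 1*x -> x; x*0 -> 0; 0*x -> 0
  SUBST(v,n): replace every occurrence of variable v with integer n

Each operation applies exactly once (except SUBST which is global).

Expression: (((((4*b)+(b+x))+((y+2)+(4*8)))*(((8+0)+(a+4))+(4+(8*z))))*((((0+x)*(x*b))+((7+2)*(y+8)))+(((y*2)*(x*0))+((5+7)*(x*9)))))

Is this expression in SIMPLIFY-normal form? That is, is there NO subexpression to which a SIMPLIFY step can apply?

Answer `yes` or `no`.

Expression: (((((4*b)+(b+x))+((y+2)+(4*8)))*(((8+0)+(a+4))+(4+(8*z))))*((((0+x)*(x*b))+((7+2)*(y+8)))+(((y*2)*(x*0))+((5+7)*(x*9)))))
Scanning for simplifiable subexpressions (pre-order)...
  at root: (((((4*b)+(b+x))+((y+2)+(4*8)))*(((8+0)+(a+4))+(4+(8*z))))*((((0+x)*(x*b))+((7+2)*(y+8)))+(((y*2)*(x*0))+((5+7)*(x*9))))) (not simplifiable)
  at L: ((((4*b)+(b+x))+((y+2)+(4*8)))*(((8+0)+(a+4))+(4+(8*z)))) (not simplifiable)
  at LL: (((4*b)+(b+x))+((y+2)+(4*8))) (not simplifiable)
  at LLL: ((4*b)+(b+x)) (not simplifiable)
  at LLLL: (4*b) (not simplifiable)
  at LLLR: (b+x) (not simplifiable)
  at LLR: ((y+2)+(4*8)) (not simplifiable)
  at LLRL: (y+2) (not simplifiable)
  at LLRR: (4*8) (SIMPLIFIABLE)
  at LR: (((8+0)+(a+4))+(4+(8*z))) (not simplifiable)
  at LRL: ((8+0)+(a+4)) (not simplifiable)
  at LRLL: (8+0) (SIMPLIFIABLE)
  at LRLR: (a+4) (not simplifiable)
  at LRR: (4+(8*z)) (not simplifiable)
  at LRRR: (8*z) (not simplifiable)
  at R: ((((0+x)*(x*b))+((7+2)*(y+8)))+(((y*2)*(x*0))+((5+7)*(x*9)))) (not simplifiable)
  at RL: (((0+x)*(x*b))+((7+2)*(y+8))) (not simplifiable)
  at RLL: ((0+x)*(x*b)) (not simplifiable)
  at RLLL: (0+x) (SIMPLIFIABLE)
  at RLLR: (x*b) (not simplifiable)
  at RLR: ((7+2)*(y+8)) (not simplifiable)
  at RLRL: (7+2) (SIMPLIFIABLE)
  at RLRR: (y+8) (not simplifiable)
  at RR: (((y*2)*(x*0))+((5+7)*(x*9))) (not simplifiable)
  at RRL: ((y*2)*(x*0)) (not simplifiable)
  at RRLL: (y*2) (not simplifiable)
  at RRLR: (x*0) (SIMPLIFIABLE)
  at RRR: ((5+7)*(x*9)) (not simplifiable)
  at RRRL: (5+7) (SIMPLIFIABLE)
  at RRRR: (x*9) (not simplifiable)
Found simplifiable subexpr at path LLRR: (4*8)
One SIMPLIFY step would give: (((((4*b)+(b+x))+((y+2)+32))*(((8+0)+(a+4))+(4+(8*z))))*((((0+x)*(x*b))+((7+2)*(y+8)))+(((y*2)*(x*0))+((5+7)*(x*9)))))
-> NOT in normal form.

Answer: no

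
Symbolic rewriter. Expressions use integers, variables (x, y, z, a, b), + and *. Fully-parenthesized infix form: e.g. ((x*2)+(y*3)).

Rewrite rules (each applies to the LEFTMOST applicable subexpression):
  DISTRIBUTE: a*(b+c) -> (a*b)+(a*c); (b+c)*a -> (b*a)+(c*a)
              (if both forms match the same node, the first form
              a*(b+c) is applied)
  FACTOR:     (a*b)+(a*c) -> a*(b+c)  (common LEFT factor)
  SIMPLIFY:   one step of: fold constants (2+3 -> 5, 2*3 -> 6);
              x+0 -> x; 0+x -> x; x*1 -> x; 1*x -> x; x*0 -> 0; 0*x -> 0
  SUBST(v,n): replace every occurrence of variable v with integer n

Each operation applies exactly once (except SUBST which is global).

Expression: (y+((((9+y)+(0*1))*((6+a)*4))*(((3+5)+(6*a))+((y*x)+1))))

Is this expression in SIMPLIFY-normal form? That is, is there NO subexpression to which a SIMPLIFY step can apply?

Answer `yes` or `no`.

Expression: (y+((((9+y)+(0*1))*((6+a)*4))*(((3+5)+(6*a))+((y*x)+1))))
Scanning for simplifiable subexpressions (pre-order)...
  at root: (y+((((9+y)+(0*1))*((6+a)*4))*(((3+5)+(6*a))+((y*x)+1)))) (not simplifiable)
  at R: ((((9+y)+(0*1))*((6+a)*4))*(((3+5)+(6*a))+((y*x)+1))) (not simplifiable)
  at RL: (((9+y)+(0*1))*((6+a)*4)) (not simplifiable)
  at RLL: ((9+y)+(0*1)) (not simplifiable)
  at RLLL: (9+y) (not simplifiable)
  at RLLR: (0*1) (SIMPLIFIABLE)
  at RLR: ((6+a)*4) (not simplifiable)
  at RLRL: (6+a) (not simplifiable)
  at RR: (((3+5)+(6*a))+((y*x)+1)) (not simplifiable)
  at RRL: ((3+5)+(6*a)) (not simplifiable)
  at RRLL: (3+5) (SIMPLIFIABLE)
  at RRLR: (6*a) (not simplifiable)
  at RRR: ((y*x)+1) (not simplifiable)
  at RRRL: (y*x) (not simplifiable)
Found simplifiable subexpr at path RLLR: (0*1)
One SIMPLIFY step would give: (y+((((9+y)+0)*((6+a)*4))*(((3+5)+(6*a))+((y*x)+1))))
-> NOT in normal form.

Answer: no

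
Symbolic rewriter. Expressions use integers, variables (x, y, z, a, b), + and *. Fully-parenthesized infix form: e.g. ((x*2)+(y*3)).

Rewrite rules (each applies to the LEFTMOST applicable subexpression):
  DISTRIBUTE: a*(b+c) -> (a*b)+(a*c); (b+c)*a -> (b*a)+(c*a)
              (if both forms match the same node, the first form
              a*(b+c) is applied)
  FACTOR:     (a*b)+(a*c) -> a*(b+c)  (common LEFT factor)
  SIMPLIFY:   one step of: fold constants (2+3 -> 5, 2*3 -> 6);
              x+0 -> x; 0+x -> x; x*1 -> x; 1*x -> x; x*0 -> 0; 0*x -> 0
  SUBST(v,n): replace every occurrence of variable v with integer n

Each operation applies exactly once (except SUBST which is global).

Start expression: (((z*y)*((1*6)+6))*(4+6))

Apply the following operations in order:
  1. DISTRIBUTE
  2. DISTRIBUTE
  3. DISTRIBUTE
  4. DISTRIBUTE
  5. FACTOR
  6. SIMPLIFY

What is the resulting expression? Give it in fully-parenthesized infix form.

Start: (((z*y)*((1*6)+6))*(4+6))
Apply DISTRIBUTE at root (target: (((z*y)*((1*6)+6))*(4+6))): (((z*y)*((1*6)+6))*(4+6)) -> ((((z*y)*((1*6)+6))*4)+(((z*y)*((1*6)+6))*6))
Apply DISTRIBUTE at LL (target: ((z*y)*((1*6)+6))): ((((z*y)*((1*6)+6))*4)+(((z*y)*((1*6)+6))*6)) -> (((((z*y)*(1*6))+((z*y)*6))*4)+(((z*y)*((1*6)+6))*6))
Apply DISTRIBUTE at L (target: ((((z*y)*(1*6))+((z*y)*6))*4)): (((((z*y)*(1*6))+((z*y)*6))*4)+(((z*y)*((1*6)+6))*6)) -> (((((z*y)*(1*6))*4)+(((z*y)*6)*4))+(((z*y)*((1*6)+6))*6))
Apply DISTRIBUTE at RL (target: ((z*y)*((1*6)+6))): (((((z*y)*(1*6))*4)+(((z*y)*6)*4))+(((z*y)*((1*6)+6))*6)) -> (((((z*y)*(1*6))*4)+(((z*y)*6)*4))+((((z*y)*(1*6))+((z*y)*6))*6))
Apply FACTOR at RL (target: (((z*y)*(1*6))+((z*y)*6))): (((((z*y)*(1*6))*4)+(((z*y)*6)*4))+((((z*y)*(1*6))+((z*y)*6))*6)) -> (((((z*y)*(1*6))*4)+(((z*y)*6)*4))+(((z*y)*((1*6)+6))*6))
Apply SIMPLIFY at LLLR (target: (1*6)): (((((z*y)*(1*6))*4)+(((z*y)*6)*4))+(((z*y)*((1*6)+6))*6)) -> (((((z*y)*6)*4)+(((z*y)*6)*4))+(((z*y)*((1*6)+6))*6))

Answer: (((((z*y)*6)*4)+(((z*y)*6)*4))+(((z*y)*((1*6)+6))*6))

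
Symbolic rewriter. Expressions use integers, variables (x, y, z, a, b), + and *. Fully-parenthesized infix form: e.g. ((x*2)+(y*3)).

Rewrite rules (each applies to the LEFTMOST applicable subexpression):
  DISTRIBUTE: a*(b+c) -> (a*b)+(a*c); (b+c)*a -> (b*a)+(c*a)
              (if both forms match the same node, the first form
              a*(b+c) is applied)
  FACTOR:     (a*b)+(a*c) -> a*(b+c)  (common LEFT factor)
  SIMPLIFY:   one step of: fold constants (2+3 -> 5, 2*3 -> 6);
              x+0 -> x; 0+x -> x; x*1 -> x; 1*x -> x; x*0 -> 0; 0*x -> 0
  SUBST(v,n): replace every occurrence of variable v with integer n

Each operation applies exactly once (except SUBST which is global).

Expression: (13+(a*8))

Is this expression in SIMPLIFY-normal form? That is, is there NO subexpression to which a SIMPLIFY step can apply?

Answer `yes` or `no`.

Expression: (13+(a*8))
Scanning for simplifiable subexpressions (pre-order)...
  at root: (13+(a*8)) (not simplifiable)
  at R: (a*8) (not simplifiable)
Result: no simplifiable subexpression found -> normal form.

Answer: yes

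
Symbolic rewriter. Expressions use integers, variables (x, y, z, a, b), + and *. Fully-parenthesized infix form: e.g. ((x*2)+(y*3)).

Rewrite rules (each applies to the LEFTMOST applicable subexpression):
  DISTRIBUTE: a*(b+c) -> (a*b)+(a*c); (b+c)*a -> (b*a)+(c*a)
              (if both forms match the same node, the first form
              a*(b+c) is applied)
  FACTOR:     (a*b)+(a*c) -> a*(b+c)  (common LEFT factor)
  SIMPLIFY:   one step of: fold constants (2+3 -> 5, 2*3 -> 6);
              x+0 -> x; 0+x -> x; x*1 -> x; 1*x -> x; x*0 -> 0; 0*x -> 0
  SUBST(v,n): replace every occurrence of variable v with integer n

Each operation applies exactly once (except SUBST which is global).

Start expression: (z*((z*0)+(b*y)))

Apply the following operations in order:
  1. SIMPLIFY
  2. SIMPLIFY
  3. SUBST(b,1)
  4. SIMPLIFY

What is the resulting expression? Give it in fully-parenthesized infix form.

Start: (z*((z*0)+(b*y)))
Apply SIMPLIFY at RL (target: (z*0)): (z*((z*0)+(b*y))) -> (z*(0+(b*y)))
Apply SIMPLIFY at R (target: (0+(b*y))): (z*(0+(b*y))) -> (z*(b*y))
Apply SUBST(b,1): (z*(b*y)) -> (z*(1*y))
Apply SIMPLIFY at R (target: (1*y)): (z*(1*y)) -> (z*y)

Answer: (z*y)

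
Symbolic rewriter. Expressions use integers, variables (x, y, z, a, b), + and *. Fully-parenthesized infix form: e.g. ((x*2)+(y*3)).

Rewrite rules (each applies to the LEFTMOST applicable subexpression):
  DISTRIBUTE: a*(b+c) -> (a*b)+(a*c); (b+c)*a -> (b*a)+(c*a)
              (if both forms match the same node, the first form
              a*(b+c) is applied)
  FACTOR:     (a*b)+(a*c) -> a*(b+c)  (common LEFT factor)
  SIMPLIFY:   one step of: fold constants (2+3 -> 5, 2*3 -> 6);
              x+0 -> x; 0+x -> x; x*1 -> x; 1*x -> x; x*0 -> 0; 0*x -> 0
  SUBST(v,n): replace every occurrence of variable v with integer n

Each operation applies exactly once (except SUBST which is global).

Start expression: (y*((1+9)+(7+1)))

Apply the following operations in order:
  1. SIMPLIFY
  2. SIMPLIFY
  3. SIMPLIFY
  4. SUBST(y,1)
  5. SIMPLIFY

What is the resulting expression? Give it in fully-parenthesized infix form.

Start: (y*((1+9)+(7+1)))
Apply SIMPLIFY at RL (target: (1+9)): (y*((1+9)+(7+1))) -> (y*(10+(7+1)))
Apply SIMPLIFY at RR (target: (7+1)): (y*(10+(7+1))) -> (y*(10+8))
Apply SIMPLIFY at R (target: (10+8)): (y*(10+8)) -> (y*18)
Apply SUBST(y,1): (y*18) -> (1*18)
Apply SIMPLIFY at root (target: (1*18)): (1*18) -> 18

Answer: 18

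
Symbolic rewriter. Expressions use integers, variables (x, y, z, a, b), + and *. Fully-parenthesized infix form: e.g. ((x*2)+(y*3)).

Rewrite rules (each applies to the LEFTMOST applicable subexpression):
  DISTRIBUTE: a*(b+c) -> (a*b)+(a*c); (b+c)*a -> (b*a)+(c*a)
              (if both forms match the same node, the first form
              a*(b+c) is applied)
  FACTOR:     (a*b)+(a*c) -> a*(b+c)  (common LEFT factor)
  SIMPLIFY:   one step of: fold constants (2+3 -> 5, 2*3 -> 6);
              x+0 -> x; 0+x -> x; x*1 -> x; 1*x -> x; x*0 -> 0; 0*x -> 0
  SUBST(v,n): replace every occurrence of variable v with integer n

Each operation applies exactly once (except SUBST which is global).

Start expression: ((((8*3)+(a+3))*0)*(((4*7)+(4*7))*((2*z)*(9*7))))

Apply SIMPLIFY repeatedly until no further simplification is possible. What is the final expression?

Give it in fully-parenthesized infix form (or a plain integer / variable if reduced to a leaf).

Answer: 0

Derivation:
Start: ((((8*3)+(a+3))*0)*(((4*7)+(4*7))*((2*z)*(9*7))))
Step 1: at L: (((8*3)+(a+3))*0) -> 0; overall: ((((8*3)+(a+3))*0)*(((4*7)+(4*7))*((2*z)*(9*7)))) -> (0*(((4*7)+(4*7))*((2*z)*(9*7))))
Step 2: at root: (0*(((4*7)+(4*7))*((2*z)*(9*7)))) -> 0; overall: (0*(((4*7)+(4*7))*((2*z)*(9*7)))) -> 0
Fixed point: 0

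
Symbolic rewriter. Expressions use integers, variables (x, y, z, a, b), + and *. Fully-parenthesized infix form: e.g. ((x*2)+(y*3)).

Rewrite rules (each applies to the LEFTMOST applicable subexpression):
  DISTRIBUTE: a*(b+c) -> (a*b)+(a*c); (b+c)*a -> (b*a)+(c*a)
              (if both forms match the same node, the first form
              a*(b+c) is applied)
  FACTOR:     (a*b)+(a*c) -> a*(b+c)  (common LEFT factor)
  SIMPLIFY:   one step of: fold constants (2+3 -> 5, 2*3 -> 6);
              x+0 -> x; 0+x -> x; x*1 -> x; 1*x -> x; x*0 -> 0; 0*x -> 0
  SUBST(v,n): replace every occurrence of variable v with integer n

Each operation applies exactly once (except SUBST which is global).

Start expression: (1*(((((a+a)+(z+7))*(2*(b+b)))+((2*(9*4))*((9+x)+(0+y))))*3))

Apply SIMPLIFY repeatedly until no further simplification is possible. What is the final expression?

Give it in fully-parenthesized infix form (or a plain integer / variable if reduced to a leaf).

Start: (1*(((((a+a)+(z+7))*(2*(b+b)))+((2*(9*4))*((9+x)+(0+y))))*3))
Step 1: at root: (1*(((((a+a)+(z+7))*(2*(b+b)))+((2*(9*4))*((9+x)+(0+y))))*3)) -> (((((a+a)+(z+7))*(2*(b+b)))+((2*(9*4))*((9+x)+(0+y))))*3); overall: (1*(((((a+a)+(z+7))*(2*(b+b)))+((2*(9*4))*((9+x)+(0+y))))*3)) -> (((((a+a)+(z+7))*(2*(b+b)))+((2*(9*4))*((9+x)+(0+y))))*3)
Step 2: at LRLR: (9*4) -> 36; overall: (((((a+a)+(z+7))*(2*(b+b)))+((2*(9*4))*((9+x)+(0+y))))*3) -> (((((a+a)+(z+7))*(2*(b+b)))+((2*36)*((9+x)+(0+y))))*3)
Step 3: at LRL: (2*36) -> 72; overall: (((((a+a)+(z+7))*(2*(b+b)))+((2*36)*((9+x)+(0+y))))*3) -> (((((a+a)+(z+7))*(2*(b+b)))+(72*((9+x)+(0+y))))*3)
Step 4: at LRRR: (0+y) -> y; overall: (((((a+a)+(z+7))*(2*(b+b)))+(72*((9+x)+(0+y))))*3) -> (((((a+a)+(z+7))*(2*(b+b)))+(72*((9+x)+y)))*3)
Fixed point: (((((a+a)+(z+7))*(2*(b+b)))+(72*((9+x)+y)))*3)

Answer: (((((a+a)+(z+7))*(2*(b+b)))+(72*((9+x)+y)))*3)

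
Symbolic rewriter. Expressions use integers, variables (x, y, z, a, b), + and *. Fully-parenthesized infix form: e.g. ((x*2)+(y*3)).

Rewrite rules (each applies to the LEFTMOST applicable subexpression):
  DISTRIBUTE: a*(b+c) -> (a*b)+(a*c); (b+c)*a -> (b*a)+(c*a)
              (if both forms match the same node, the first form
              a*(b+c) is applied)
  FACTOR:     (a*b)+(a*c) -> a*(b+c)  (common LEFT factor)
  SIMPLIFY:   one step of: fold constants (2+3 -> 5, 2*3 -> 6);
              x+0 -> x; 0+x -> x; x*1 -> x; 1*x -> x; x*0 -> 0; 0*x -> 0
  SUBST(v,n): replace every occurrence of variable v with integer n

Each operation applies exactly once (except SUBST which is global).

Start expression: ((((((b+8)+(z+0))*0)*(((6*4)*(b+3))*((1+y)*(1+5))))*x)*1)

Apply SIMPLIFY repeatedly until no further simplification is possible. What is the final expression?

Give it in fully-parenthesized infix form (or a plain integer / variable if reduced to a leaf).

Start: ((((((b+8)+(z+0))*0)*(((6*4)*(b+3))*((1+y)*(1+5))))*x)*1)
Step 1: at root: ((((((b+8)+(z+0))*0)*(((6*4)*(b+3))*((1+y)*(1+5))))*x)*1) -> (((((b+8)+(z+0))*0)*(((6*4)*(b+3))*((1+y)*(1+5))))*x); overall: ((((((b+8)+(z+0))*0)*(((6*4)*(b+3))*((1+y)*(1+5))))*x)*1) -> (((((b+8)+(z+0))*0)*(((6*4)*(b+3))*((1+y)*(1+5))))*x)
Step 2: at LL: (((b+8)+(z+0))*0) -> 0; overall: (((((b+8)+(z+0))*0)*(((6*4)*(b+3))*((1+y)*(1+5))))*x) -> ((0*(((6*4)*(b+3))*((1+y)*(1+5))))*x)
Step 3: at L: (0*(((6*4)*(b+3))*((1+y)*(1+5)))) -> 0; overall: ((0*(((6*4)*(b+3))*((1+y)*(1+5))))*x) -> (0*x)
Step 4: at root: (0*x) -> 0; overall: (0*x) -> 0
Fixed point: 0

Answer: 0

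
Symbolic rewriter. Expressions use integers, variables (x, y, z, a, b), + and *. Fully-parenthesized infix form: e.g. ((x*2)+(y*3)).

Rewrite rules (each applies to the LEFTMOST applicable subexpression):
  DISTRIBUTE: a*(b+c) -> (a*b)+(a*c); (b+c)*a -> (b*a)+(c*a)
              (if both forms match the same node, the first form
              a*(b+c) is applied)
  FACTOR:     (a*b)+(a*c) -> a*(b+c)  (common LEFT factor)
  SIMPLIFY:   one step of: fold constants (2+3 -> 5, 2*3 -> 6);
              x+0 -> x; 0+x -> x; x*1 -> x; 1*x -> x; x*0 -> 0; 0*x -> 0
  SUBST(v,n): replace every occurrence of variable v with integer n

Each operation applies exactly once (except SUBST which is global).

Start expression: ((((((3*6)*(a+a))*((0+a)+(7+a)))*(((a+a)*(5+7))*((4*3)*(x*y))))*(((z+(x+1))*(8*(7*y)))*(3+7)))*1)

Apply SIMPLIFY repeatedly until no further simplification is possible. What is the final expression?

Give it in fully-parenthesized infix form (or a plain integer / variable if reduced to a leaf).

Answer: ((((18*(a+a))*(a+(7+a)))*(((a+a)*12)*(12*(x*y))))*(((z+(x+1))*(8*(7*y)))*10))

Derivation:
Start: ((((((3*6)*(a+a))*((0+a)+(7+a)))*(((a+a)*(5+7))*((4*3)*(x*y))))*(((z+(x+1))*(8*(7*y)))*(3+7)))*1)
Step 1: at root: ((((((3*6)*(a+a))*((0+a)+(7+a)))*(((a+a)*(5+7))*((4*3)*(x*y))))*(((z+(x+1))*(8*(7*y)))*(3+7)))*1) -> (((((3*6)*(a+a))*((0+a)+(7+a)))*(((a+a)*(5+7))*((4*3)*(x*y))))*(((z+(x+1))*(8*(7*y)))*(3+7))); overall: ((((((3*6)*(a+a))*((0+a)+(7+a)))*(((a+a)*(5+7))*((4*3)*(x*y))))*(((z+(x+1))*(8*(7*y)))*(3+7)))*1) -> (((((3*6)*(a+a))*((0+a)+(7+a)))*(((a+a)*(5+7))*((4*3)*(x*y))))*(((z+(x+1))*(8*(7*y)))*(3+7)))
Step 2: at LLLL: (3*6) -> 18; overall: (((((3*6)*(a+a))*((0+a)+(7+a)))*(((a+a)*(5+7))*((4*3)*(x*y))))*(((z+(x+1))*(8*(7*y)))*(3+7))) -> ((((18*(a+a))*((0+a)+(7+a)))*(((a+a)*(5+7))*((4*3)*(x*y))))*(((z+(x+1))*(8*(7*y)))*(3+7)))
Step 3: at LLRL: (0+a) -> a; overall: ((((18*(a+a))*((0+a)+(7+a)))*(((a+a)*(5+7))*((4*3)*(x*y))))*(((z+(x+1))*(8*(7*y)))*(3+7))) -> ((((18*(a+a))*(a+(7+a)))*(((a+a)*(5+7))*((4*3)*(x*y))))*(((z+(x+1))*(8*(7*y)))*(3+7)))
Step 4: at LRLR: (5+7) -> 12; overall: ((((18*(a+a))*(a+(7+a)))*(((a+a)*(5+7))*((4*3)*(x*y))))*(((z+(x+1))*(8*(7*y)))*(3+7))) -> ((((18*(a+a))*(a+(7+a)))*(((a+a)*12)*((4*3)*(x*y))))*(((z+(x+1))*(8*(7*y)))*(3+7)))
Step 5: at LRRL: (4*3) -> 12; overall: ((((18*(a+a))*(a+(7+a)))*(((a+a)*12)*((4*3)*(x*y))))*(((z+(x+1))*(8*(7*y)))*(3+7))) -> ((((18*(a+a))*(a+(7+a)))*(((a+a)*12)*(12*(x*y))))*(((z+(x+1))*(8*(7*y)))*(3+7)))
Step 6: at RR: (3+7) -> 10; overall: ((((18*(a+a))*(a+(7+a)))*(((a+a)*12)*(12*(x*y))))*(((z+(x+1))*(8*(7*y)))*(3+7))) -> ((((18*(a+a))*(a+(7+a)))*(((a+a)*12)*(12*(x*y))))*(((z+(x+1))*(8*(7*y)))*10))
Fixed point: ((((18*(a+a))*(a+(7+a)))*(((a+a)*12)*(12*(x*y))))*(((z+(x+1))*(8*(7*y)))*10))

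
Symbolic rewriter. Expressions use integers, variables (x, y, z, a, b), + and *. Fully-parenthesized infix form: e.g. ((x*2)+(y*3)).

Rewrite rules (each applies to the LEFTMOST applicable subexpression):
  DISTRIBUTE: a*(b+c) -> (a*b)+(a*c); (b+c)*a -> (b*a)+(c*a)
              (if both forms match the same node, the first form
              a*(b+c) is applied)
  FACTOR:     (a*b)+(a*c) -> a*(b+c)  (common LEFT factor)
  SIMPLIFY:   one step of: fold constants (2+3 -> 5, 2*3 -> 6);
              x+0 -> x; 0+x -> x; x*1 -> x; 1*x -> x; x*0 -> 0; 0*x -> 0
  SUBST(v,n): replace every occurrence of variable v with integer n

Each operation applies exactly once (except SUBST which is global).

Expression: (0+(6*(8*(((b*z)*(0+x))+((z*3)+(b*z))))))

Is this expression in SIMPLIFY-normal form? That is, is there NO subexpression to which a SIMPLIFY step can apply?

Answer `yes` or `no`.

Answer: no

Derivation:
Expression: (0+(6*(8*(((b*z)*(0+x))+((z*3)+(b*z))))))
Scanning for simplifiable subexpressions (pre-order)...
  at root: (0+(6*(8*(((b*z)*(0+x))+((z*3)+(b*z)))))) (SIMPLIFIABLE)
  at R: (6*(8*(((b*z)*(0+x))+((z*3)+(b*z))))) (not simplifiable)
  at RR: (8*(((b*z)*(0+x))+((z*3)+(b*z)))) (not simplifiable)
  at RRR: (((b*z)*(0+x))+((z*3)+(b*z))) (not simplifiable)
  at RRRL: ((b*z)*(0+x)) (not simplifiable)
  at RRRLL: (b*z) (not simplifiable)
  at RRRLR: (0+x) (SIMPLIFIABLE)
  at RRRR: ((z*3)+(b*z)) (not simplifiable)
  at RRRRL: (z*3) (not simplifiable)
  at RRRRR: (b*z) (not simplifiable)
Found simplifiable subexpr at path root: (0+(6*(8*(((b*z)*(0+x))+((z*3)+(b*z))))))
One SIMPLIFY step would give: (6*(8*(((b*z)*(0+x))+((z*3)+(b*z)))))
-> NOT in normal form.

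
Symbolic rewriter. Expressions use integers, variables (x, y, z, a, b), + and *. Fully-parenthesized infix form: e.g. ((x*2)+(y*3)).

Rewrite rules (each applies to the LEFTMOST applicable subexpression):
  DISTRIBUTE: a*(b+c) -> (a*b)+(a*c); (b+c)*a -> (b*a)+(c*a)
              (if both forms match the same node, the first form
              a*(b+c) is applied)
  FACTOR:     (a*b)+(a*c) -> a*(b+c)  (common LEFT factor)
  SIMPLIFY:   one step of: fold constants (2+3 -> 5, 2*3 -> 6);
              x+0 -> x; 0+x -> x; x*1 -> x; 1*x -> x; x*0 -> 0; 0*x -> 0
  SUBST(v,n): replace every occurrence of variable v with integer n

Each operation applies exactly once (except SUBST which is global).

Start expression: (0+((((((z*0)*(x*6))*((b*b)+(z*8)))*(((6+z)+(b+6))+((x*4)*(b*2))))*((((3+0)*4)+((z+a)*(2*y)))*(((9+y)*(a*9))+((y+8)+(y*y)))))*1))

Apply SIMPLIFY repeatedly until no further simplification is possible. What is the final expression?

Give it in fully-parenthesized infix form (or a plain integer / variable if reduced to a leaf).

Answer: 0

Derivation:
Start: (0+((((((z*0)*(x*6))*((b*b)+(z*8)))*(((6+z)+(b+6))+((x*4)*(b*2))))*((((3+0)*4)+((z+a)*(2*y)))*(((9+y)*(a*9))+((y+8)+(y*y)))))*1))
Step 1: at root: (0+((((((z*0)*(x*6))*((b*b)+(z*8)))*(((6+z)+(b+6))+((x*4)*(b*2))))*((((3+0)*4)+((z+a)*(2*y)))*(((9+y)*(a*9))+((y+8)+(y*y)))))*1)) -> ((((((z*0)*(x*6))*((b*b)+(z*8)))*(((6+z)+(b+6))+((x*4)*(b*2))))*((((3+0)*4)+((z+a)*(2*y)))*(((9+y)*(a*9))+((y+8)+(y*y)))))*1); overall: (0+((((((z*0)*(x*6))*((b*b)+(z*8)))*(((6+z)+(b+6))+((x*4)*(b*2))))*((((3+0)*4)+((z+a)*(2*y)))*(((9+y)*(a*9))+((y+8)+(y*y)))))*1)) -> ((((((z*0)*(x*6))*((b*b)+(z*8)))*(((6+z)+(b+6))+((x*4)*(b*2))))*((((3+0)*4)+((z+a)*(2*y)))*(((9+y)*(a*9))+((y+8)+(y*y)))))*1)
Step 2: at root: ((((((z*0)*(x*6))*((b*b)+(z*8)))*(((6+z)+(b+6))+((x*4)*(b*2))))*((((3+0)*4)+((z+a)*(2*y)))*(((9+y)*(a*9))+((y+8)+(y*y)))))*1) -> (((((z*0)*(x*6))*((b*b)+(z*8)))*(((6+z)+(b+6))+((x*4)*(b*2))))*((((3+0)*4)+((z+a)*(2*y)))*(((9+y)*(a*9))+((y+8)+(y*y))))); overall: ((((((z*0)*(x*6))*((b*b)+(z*8)))*(((6+z)+(b+6))+((x*4)*(b*2))))*((((3+0)*4)+((z+a)*(2*y)))*(((9+y)*(a*9))+((y+8)+(y*y)))))*1) -> (((((z*0)*(x*6))*((b*b)+(z*8)))*(((6+z)+(b+6))+((x*4)*(b*2))))*((((3+0)*4)+((z+a)*(2*y)))*(((9+y)*(a*9))+((y+8)+(y*y)))))
Step 3: at LLLL: (z*0) -> 0; overall: (((((z*0)*(x*6))*((b*b)+(z*8)))*(((6+z)+(b+6))+((x*4)*(b*2))))*((((3+0)*4)+((z+a)*(2*y)))*(((9+y)*(a*9))+((y+8)+(y*y))))) -> ((((0*(x*6))*((b*b)+(z*8)))*(((6+z)+(b+6))+((x*4)*(b*2))))*((((3+0)*4)+((z+a)*(2*y)))*(((9+y)*(a*9))+((y+8)+(y*y)))))
Step 4: at LLL: (0*(x*6)) -> 0; overall: ((((0*(x*6))*((b*b)+(z*8)))*(((6+z)+(b+6))+((x*4)*(b*2))))*((((3+0)*4)+((z+a)*(2*y)))*(((9+y)*(a*9))+((y+8)+(y*y))))) -> (((0*((b*b)+(z*8)))*(((6+z)+(b+6))+((x*4)*(b*2))))*((((3+0)*4)+((z+a)*(2*y)))*(((9+y)*(a*9))+((y+8)+(y*y)))))
Step 5: at LL: (0*((b*b)+(z*8))) -> 0; overall: (((0*((b*b)+(z*8)))*(((6+z)+(b+6))+((x*4)*(b*2))))*((((3+0)*4)+((z+a)*(2*y)))*(((9+y)*(a*9))+((y+8)+(y*y))))) -> ((0*(((6+z)+(b+6))+((x*4)*(b*2))))*((((3+0)*4)+((z+a)*(2*y)))*(((9+y)*(a*9))+((y+8)+(y*y)))))
Step 6: at L: (0*(((6+z)+(b+6))+((x*4)*(b*2)))) -> 0; overall: ((0*(((6+z)+(b+6))+((x*4)*(b*2))))*((((3+0)*4)+((z+a)*(2*y)))*(((9+y)*(a*9))+((y+8)+(y*y))))) -> (0*((((3+0)*4)+((z+a)*(2*y)))*(((9+y)*(a*9))+((y+8)+(y*y)))))
Step 7: at root: (0*((((3+0)*4)+((z+a)*(2*y)))*(((9+y)*(a*9))+((y+8)+(y*y))))) -> 0; overall: (0*((((3+0)*4)+((z+a)*(2*y)))*(((9+y)*(a*9))+((y+8)+(y*y))))) -> 0
Fixed point: 0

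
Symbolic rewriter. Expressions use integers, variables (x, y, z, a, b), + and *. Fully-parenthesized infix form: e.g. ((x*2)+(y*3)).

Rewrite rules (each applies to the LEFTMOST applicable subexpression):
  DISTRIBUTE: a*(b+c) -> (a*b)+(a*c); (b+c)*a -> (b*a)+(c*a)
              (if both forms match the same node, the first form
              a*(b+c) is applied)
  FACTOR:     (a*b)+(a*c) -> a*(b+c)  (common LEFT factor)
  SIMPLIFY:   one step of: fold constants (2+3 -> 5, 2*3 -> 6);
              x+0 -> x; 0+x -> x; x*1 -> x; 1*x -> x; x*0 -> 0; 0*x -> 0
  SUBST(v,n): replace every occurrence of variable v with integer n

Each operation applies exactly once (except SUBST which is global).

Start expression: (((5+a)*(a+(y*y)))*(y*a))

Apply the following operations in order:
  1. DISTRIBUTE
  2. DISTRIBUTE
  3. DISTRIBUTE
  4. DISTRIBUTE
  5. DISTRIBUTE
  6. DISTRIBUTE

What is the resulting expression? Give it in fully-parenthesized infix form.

Answer: ((((5*a)*(y*a))+((a*a)*(y*a)))+(((5*(y*y))*(y*a))+((a*(y*y))*(y*a))))

Derivation:
Start: (((5+a)*(a+(y*y)))*(y*a))
Apply DISTRIBUTE at L (target: ((5+a)*(a+(y*y)))): (((5+a)*(a+(y*y)))*(y*a)) -> ((((5+a)*a)+((5+a)*(y*y)))*(y*a))
Apply DISTRIBUTE at root (target: ((((5+a)*a)+((5+a)*(y*y)))*(y*a))): ((((5+a)*a)+((5+a)*(y*y)))*(y*a)) -> ((((5+a)*a)*(y*a))+(((5+a)*(y*y))*(y*a)))
Apply DISTRIBUTE at LL (target: ((5+a)*a)): ((((5+a)*a)*(y*a))+(((5+a)*(y*y))*(y*a))) -> ((((5*a)+(a*a))*(y*a))+(((5+a)*(y*y))*(y*a)))
Apply DISTRIBUTE at L (target: (((5*a)+(a*a))*(y*a))): ((((5*a)+(a*a))*(y*a))+(((5+a)*(y*y))*(y*a))) -> ((((5*a)*(y*a))+((a*a)*(y*a)))+(((5+a)*(y*y))*(y*a)))
Apply DISTRIBUTE at RL (target: ((5+a)*(y*y))): ((((5*a)*(y*a))+((a*a)*(y*a)))+(((5+a)*(y*y))*(y*a))) -> ((((5*a)*(y*a))+((a*a)*(y*a)))+(((5*(y*y))+(a*(y*y)))*(y*a)))
Apply DISTRIBUTE at R (target: (((5*(y*y))+(a*(y*y)))*(y*a))): ((((5*a)*(y*a))+((a*a)*(y*a)))+(((5*(y*y))+(a*(y*y)))*(y*a))) -> ((((5*a)*(y*a))+((a*a)*(y*a)))+(((5*(y*y))*(y*a))+((a*(y*y))*(y*a))))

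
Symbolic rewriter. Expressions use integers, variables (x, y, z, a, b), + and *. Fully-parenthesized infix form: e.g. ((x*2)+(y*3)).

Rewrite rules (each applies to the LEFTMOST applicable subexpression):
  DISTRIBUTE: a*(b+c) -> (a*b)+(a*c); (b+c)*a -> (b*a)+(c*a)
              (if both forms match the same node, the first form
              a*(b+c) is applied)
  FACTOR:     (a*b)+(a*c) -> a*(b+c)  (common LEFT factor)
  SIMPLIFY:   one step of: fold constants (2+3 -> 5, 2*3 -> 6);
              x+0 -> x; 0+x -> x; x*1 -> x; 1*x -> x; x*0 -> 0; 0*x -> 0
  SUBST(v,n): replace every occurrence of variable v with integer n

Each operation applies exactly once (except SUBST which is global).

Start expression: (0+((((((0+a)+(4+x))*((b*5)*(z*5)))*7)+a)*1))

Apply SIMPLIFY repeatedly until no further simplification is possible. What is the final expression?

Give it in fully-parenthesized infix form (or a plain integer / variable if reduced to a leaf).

Answer: ((((a+(4+x))*((b*5)*(z*5)))*7)+a)

Derivation:
Start: (0+((((((0+a)+(4+x))*((b*5)*(z*5)))*7)+a)*1))
Step 1: at root: (0+((((((0+a)+(4+x))*((b*5)*(z*5)))*7)+a)*1)) -> ((((((0+a)+(4+x))*((b*5)*(z*5)))*7)+a)*1); overall: (0+((((((0+a)+(4+x))*((b*5)*(z*5)))*7)+a)*1)) -> ((((((0+a)+(4+x))*((b*5)*(z*5)))*7)+a)*1)
Step 2: at root: ((((((0+a)+(4+x))*((b*5)*(z*5)))*7)+a)*1) -> (((((0+a)+(4+x))*((b*5)*(z*5)))*7)+a); overall: ((((((0+a)+(4+x))*((b*5)*(z*5)))*7)+a)*1) -> (((((0+a)+(4+x))*((b*5)*(z*5)))*7)+a)
Step 3: at LLLL: (0+a) -> a; overall: (((((0+a)+(4+x))*((b*5)*(z*5)))*7)+a) -> ((((a+(4+x))*((b*5)*(z*5)))*7)+a)
Fixed point: ((((a+(4+x))*((b*5)*(z*5)))*7)+a)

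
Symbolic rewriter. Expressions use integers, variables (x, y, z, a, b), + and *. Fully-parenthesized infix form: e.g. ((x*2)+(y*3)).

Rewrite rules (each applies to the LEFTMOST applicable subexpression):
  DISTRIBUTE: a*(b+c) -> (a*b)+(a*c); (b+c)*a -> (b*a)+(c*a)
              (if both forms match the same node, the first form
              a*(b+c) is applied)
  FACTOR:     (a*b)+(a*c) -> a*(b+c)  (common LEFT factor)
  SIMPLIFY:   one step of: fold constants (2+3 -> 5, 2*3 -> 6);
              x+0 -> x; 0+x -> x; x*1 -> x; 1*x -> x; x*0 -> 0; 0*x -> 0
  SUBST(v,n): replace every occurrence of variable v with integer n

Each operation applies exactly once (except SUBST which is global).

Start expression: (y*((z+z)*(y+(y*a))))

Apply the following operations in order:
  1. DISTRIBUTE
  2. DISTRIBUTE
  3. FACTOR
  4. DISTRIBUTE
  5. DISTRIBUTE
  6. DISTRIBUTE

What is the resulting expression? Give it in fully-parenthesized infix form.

Answer: (((y*(z*y))+(y*(z*y)))+(y*((z+z)*(y*a))))

Derivation:
Start: (y*((z+z)*(y+(y*a))))
Apply DISTRIBUTE at R (target: ((z+z)*(y+(y*a)))): (y*((z+z)*(y+(y*a)))) -> (y*(((z+z)*y)+((z+z)*(y*a))))
Apply DISTRIBUTE at root (target: (y*(((z+z)*y)+((z+z)*(y*a))))): (y*(((z+z)*y)+((z+z)*(y*a)))) -> ((y*((z+z)*y))+(y*((z+z)*(y*a))))
Apply FACTOR at root (target: ((y*((z+z)*y))+(y*((z+z)*(y*a))))): ((y*((z+z)*y))+(y*((z+z)*(y*a)))) -> (y*(((z+z)*y)+((z+z)*(y*a))))
Apply DISTRIBUTE at root (target: (y*(((z+z)*y)+((z+z)*(y*a))))): (y*(((z+z)*y)+((z+z)*(y*a)))) -> ((y*((z+z)*y))+(y*((z+z)*(y*a))))
Apply DISTRIBUTE at LR (target: ((z+z)*y)): ((y*((z+z)*y))+(y*((z+z)*(y*a)))) -> ((y*((z*y)+(z*y)))+(y*((z+z)*(y*a))))
Apply DISTRIBUTE at L (target: (y*((z*y)+(z*y)))): ((y*((z*y)+(z*y)))+(y*((z+z)*(y*a)))) -> (((y*(z*y))+(y*(z*y)))+(y*((z+z)*(y*a))))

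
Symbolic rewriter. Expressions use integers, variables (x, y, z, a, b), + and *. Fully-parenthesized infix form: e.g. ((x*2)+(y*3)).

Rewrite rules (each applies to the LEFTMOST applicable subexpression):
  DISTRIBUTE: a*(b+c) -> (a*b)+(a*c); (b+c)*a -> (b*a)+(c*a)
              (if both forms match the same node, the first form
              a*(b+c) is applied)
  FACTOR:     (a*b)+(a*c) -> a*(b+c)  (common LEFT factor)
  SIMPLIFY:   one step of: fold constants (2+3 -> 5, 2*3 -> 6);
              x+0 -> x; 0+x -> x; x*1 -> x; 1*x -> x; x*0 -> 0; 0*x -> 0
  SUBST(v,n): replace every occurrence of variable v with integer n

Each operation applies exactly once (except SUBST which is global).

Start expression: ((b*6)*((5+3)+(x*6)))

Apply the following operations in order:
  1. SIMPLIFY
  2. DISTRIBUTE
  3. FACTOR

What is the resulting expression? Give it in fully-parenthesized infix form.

Start: ((b*6)*((5+3)+(x*6)))
Apply SIMPLIFY at RL (target: (5+3)): ((b*6)*((5+3)+(x*6))) -> ((b*6)*(8+(x*6)))
Apply DISTRIBUTE at root (target: ((b*6)*(8+(x*6)))): ((b*6)*(8+(x*6))) -> (((b*6)*8)+((b*6)*(x*6)))
Apply FACTOR at root (target: (((b*6)*8)+((b*6)*(x*6)))): (((b*6)*8)+((b*6)*(x*6))) -> ((b*6)*(8+(x*6)))

Answer: ((b*6)*(8+(x*6)))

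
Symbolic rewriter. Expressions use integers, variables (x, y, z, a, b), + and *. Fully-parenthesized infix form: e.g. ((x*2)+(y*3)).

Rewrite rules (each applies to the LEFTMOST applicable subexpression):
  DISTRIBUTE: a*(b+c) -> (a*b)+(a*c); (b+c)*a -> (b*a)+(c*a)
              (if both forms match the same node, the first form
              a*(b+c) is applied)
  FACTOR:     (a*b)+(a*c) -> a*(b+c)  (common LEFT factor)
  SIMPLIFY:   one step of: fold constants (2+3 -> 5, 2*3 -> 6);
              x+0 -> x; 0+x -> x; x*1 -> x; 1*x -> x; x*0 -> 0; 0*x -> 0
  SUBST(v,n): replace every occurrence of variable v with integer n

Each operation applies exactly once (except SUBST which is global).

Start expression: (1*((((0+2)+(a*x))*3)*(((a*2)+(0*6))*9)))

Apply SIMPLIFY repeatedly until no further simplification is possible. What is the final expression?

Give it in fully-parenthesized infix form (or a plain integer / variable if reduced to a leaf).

Answer: (((2+(a*x))*3)*((a*2)*9))

Derivation:
Start: (1*((((0+2)+(a*x))*3)*(((a*2)+(0*6))*9)))
Step 1: at root: (1*((((0+2)+(a*x))*3)*(((a*2)+(0*6))*9))) -> ((((0+2)+(a*x))*3)*(((a*2)+(0*6))*9)); overall: (1*((((0+2)+(a*x))*3)*(((a*2)+(0*6))*9))) -> ((((0+2)+(a*x))*3)*(((a*2)+(0*6))*9))
Step 2: at LLL: (0+2) -> 2; overall: ((((0+2)+(a*x))*3)*(((a*2)+(0*6))*9)) -> (((2+(a*x))*3)*(((a*2)+(0*6))*9))
Step 3: at RLR: (0*6) -> 0; overall: (((2+(a*x))*3)*(((a*2)+(0*6))*9)) -> (((2+(a*x))*3)*(((a*2)+0)*9))
Step 4: at RL: ((a*2)+0) -> (a*2); overall: (((2+(a*x))*3)*(((a*2)+0)*9)) -> (((2+(a*x))*3)*((a*2)*9))
Fixed point: (((2+(a*x))*3)*((a*2)*9))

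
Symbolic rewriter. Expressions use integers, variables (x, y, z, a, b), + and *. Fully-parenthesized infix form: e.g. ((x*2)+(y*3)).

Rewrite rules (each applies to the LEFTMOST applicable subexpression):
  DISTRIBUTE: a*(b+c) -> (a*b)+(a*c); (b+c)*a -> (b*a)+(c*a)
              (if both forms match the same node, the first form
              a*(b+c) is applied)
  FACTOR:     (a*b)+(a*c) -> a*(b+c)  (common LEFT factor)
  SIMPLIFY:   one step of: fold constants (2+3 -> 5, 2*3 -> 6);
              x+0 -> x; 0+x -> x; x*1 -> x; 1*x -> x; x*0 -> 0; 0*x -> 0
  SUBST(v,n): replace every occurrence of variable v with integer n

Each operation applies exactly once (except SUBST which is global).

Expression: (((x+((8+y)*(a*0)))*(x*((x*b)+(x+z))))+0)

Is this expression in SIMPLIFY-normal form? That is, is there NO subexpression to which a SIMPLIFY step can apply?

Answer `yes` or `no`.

Answer: no

Derivation:
Expression: (((x+((8+y)*(a*0)))*(x*((x*b)+(x+z))))+0)
Scanning for simplifiable subexpressions (pre-order)...
  at root: (((x+((8+y)*(a*0)))*(x*((x*b)+(x+z))))+0) (SIMPLIFIABLE)
  at L: ((x+((8+y)*(a*0)))*(x*((x*b)+(x+z)))) (not simplifiable)
  at LL: (x+((8+y)*(a*0))) (not simplifiable)
  at LLR: ((8+y)*(a*0)) (not simplifiable)
  at LLRL: (8+y) (not simplifiable)
  at LLRR: (a*0) (SIMPLIFIABLE)
  at LR: (x*((x*b)+(x+z))) (not simplifiable)
  at LRR: ((x*b)+(x+z)) (not simplifiable)
  at LRRL: (x*b) (not simplifiable)
  at LRRR: (x+z) (not simplifiable)
Found simplifiable subexpr at path root: (((x+((8+y)*(a*0)))*(x*((x*b)+(x+z))))+0)
One SIMPLIFY step would give: ((x+((8+y)*(a*0)))*(x*((x*b)+(x+z))))
-> NOT in normal form.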